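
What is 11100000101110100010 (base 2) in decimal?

Sum of powers of 2 for each 1-bit:
2^1 + 2^5 + 2^7 + 2^8 + 2^9 + 2^11 + 2^17 + 2^18 + 2^19
= 2 + 32 + 128 + 256 + 512 + 2048 + 131072 + 262144 + 524288
= 920482



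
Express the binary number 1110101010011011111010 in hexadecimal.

Group into 4-bit nibbles from right:
  0011 = 3
  1010 = A
  1010 = A
  0110 = 6
  1111 = F
  1010 = A
Result: 3AA6FA



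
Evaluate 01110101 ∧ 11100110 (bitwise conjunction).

AND: 1 only when both bits are 1
  01110101
& 11100110
----------
  01100100
Decimal: 117 & 230 = 100



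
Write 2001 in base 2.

Using repeated division by 2:
2001 ÷ 2 = 1000 remainder 1
1000 ÷ 2 = 500 remainder 0
500 ÷ 2 = 250 remainder 0
250 ÷ 2 = 125 remainder 0
125 ÷ 2 = 62 remainder 1
62 ÷ 2 = 31 remainder 0
31 ÷ 2 = 15 remainder 1
15 ÷ 2 = 7 remainder 1
7 ÷ 2 = 3 remainder 1
3 ÷ 2 = 1 remainder 1
1 ÷ 2 = 0 remainder 1
Reading remainders bottom to top: 11111010001



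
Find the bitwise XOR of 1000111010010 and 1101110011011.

XOR: 1 when bits differ
  1000111010010
^ 1101110011011
---------------
  0101001001001
Decimal: 4562 ^ 7067 = 2633



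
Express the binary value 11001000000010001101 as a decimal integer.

Sum of powers of 2 for each 1-bit:
2^0 + 2^2 + 2^3 + 2^7 + 2^15 + 2^18 + 2^19
= 1 + 4 + 8 + 128 + 32768 + 262144 + 524288
= 819341



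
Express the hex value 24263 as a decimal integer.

Expand by place value (powers of 16):
24263 = 2 × 16^4 + 4 × 16^3 + 2 × 16^2 + 6 × 16^1 + 3 × 16^0
= 2 × 65536 + 4 × 4096 + 2 × 256 + 6 × 16 + 3 × 1
= 131072 + 16384 + 512 + 96 + 3
= 148067



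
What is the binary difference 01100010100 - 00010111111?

Method 1 - Direct subtraction (column by column from the right: bit − bit − borrow-in; if negative, add 2 and borrow 1 from the next column):
borrow: 00111111110
        01100010100
-       00010111111
-------------------
        01001010101

Method 2 - Add two's complement:
Two's complement of 00010111111: invert → 11101000000, add 1 → 11101000001
  01100010100
+ 11101000001
-------------
 101001010101  (end carry out of the top bit = 1)
Discarding the end carry: 01001010101
Decimal check:
  01100010100 = 512 + 256 + 16 + 4 = 788
  00010111111 = 128 + 32 + 16 + 8 + 4 + 2 + 1 = 191
  788 - 191 = 597, and 01001010101 = 512 + 64 + 16 + 4 + 1 = 597 ✓



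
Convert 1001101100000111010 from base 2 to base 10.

Sum of powers of 2 for each 1-bit:
2^1 + 2^3 + 2^4 + 2^5 + 2^11 + 2^12 + 2^14 + 2^15 + 2^18
= 2 + 8 + 16 + 32 + 2048 + 4096 + 16384 + 32768 + 262144
= 317498



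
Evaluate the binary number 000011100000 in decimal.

Sum of powers of 2 for each 1-bit:
2^5 + 2^6 + 2^7
= 32 + 64 + 128
= 224



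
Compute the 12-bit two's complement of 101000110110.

Original (sign bit 1, negative): 101000110110
Step 1 - Invert all bits: 010111001001
Step 2 - Add 1: 010111001010
Verification: 101000110110 + 010111001010 = 1000000000000; discarding the end carry (carry out of the top bit) leaves the 12-bit value 000000000000, as required for x + (-x)



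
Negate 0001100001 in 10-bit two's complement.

Original: 0001100001
Step 1 - Invert all bits: 1110011110
Step 2 - Add 1: 1110011111
Verification: 0001100001 + 1110011111 = 10000000000; discarding the end carry (carry out of the top bit) leaves the 10-bit value 0000000000, as required for x + (-x)



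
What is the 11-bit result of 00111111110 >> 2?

Original: 00111111110 (decimal 510)
Shift right by 2 positions
Drop the 2 low bits; fill with zeros on the left
Result: 00001111111 (decimal 127)
Equivalent: 510 >> 2 = 510 ÷ 2^2 = 127



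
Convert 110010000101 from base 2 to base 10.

Sum of powers of 2 for each 1-bit:
2^0 + 2^2 + 2^7 + 2^10 + 2^11
= 1 + 4 + 128 + 1024 + 2048
= 3205



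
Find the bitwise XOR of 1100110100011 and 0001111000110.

XOR: 1 when bits differ
  1100110100011
^ 0001111000110
---------------
  1101001100101
Decimal: 6563 ^ 966 = 6757



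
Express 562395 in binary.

Using repeated division by 2:
562395 ÷ 2 = 281197 remainder 1
281197 ÷ 2 = 140598 remainder 1
140598 ÷ 2 = 70299 remainder 0
70299 ÷ 2 = 35149 remainder 1
35149 ÷ 2 = 17574 remainder 1
17574 ÷ 2 = 8787 remainder 0
8787 ÷ 2 = 4393 remainder 1
4393 ÷ 2 = 2196 remainder 1
2196 ÷ 2 = 1098 remainder 0
1098 ÷ 2 = 549 remainder 0
549 ÷ 2 = 274 remainder 1
274 ÷ 2 = 137 remainder 0
137 ÷ 2 = 68 remainder 1
68 ÷ 2 = 34 remainder 0
34 ÷ 2 = 17 remainder 0
17 ÷ 2 = 8 remainder 1
8 ÷ 2 = 4 remainder 0
4 ÷ 2 = 2 remainder 0
2 ÷ 2 = 1 remainder 0
1 ÷ 2 = 0 remainder 1
Reading remainders bottom to top: 10001001010011011011



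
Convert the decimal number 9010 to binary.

Using repeated division by 2:
9010 ÷ 2 = 4505 remainder 0
4505 ÷ 2 = 2252 remainder 1
2252 ÷ 2 = 1126 remainder 0
1126 ÷ 2 = 563 remainder 0
563 ÷ 2 = 281 remainder 1
281 ÷ 2 = 140 remainder 1
140 ÷ 2 = 70 remainder 0
70 ÷ 2 = 35 remainder 0
35 ÷ 2 = 17 remainder 1
17 ÷ 2 = 8 remainder 1
8 ÷ 2 = 4 remainder 0
4 ÷ 2 = 2 remainder 0
2 ÷ 2 = 1 remainder 0
1 ÷ 2 = 0 remainder 1
Reading remainders bottom to top: 10001100110010



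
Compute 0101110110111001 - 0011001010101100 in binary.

Method 1 - Direct subtraction (column by column from the right: bit − bit − borrow-in; if negative, add 2 and borrow 1 from the next column):
borrow: 0100010000011000
        0101110110111001
-       0011001010101100
------------------------
        0010101100001101

Method 2 - Add two's complement:
Two's complement of 0011001010101100: invert → 1100110101010011, add 1 → 1100110101010100
  0101110110111001
+ 1100110101010100
------------------
 10010101100001101  (end carry out of the top bit = 1)
Discarding the end carry: 0010101100001101
Decimal check:
  0101110110111001 = 16384 + 4096 + 2048 + 1024 + 256 + 128 + 32 + 16 + 8 + 1 = 23993
  0011001010101100 = 8192 + 4096 + 512 + 128 + 32 + 8 + 4 = 12972
  23993 - 12972 = 11021, and 0010101100001101 = 8192 + 2048 + 512 + 256 + 8 + 4 + 1 = 11021 ✓



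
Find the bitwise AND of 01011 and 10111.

AND: 1 only when both bits are 1
  01011
& 10111
-------
  00011
Decimal: 11 & 23 = 3



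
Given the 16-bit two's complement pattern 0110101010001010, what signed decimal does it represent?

Binary: 0110101010001010
Sign bit: 0 (non-negative)
Read directly as an unsigned value:
0110101010001010 = 16384 + 8192 + 2048 + 512 + 128 + 8 + 2 = 27274
Value: 27274



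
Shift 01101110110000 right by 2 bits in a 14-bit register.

Original: 01101110110000 (decimal 7088)
Shift right by 2 positions
Drop the 2 low bits; fill with zeros on the left
Result: 00011011101100 (decimal 1772)
Equivalent: 7088 >> 2 = 7088 ÷ 2^2 = 1772



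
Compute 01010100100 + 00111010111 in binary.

Add column by column from the right: bit + bit + carry-in; write the sum mod 2, carry 1 when the sum is 2 or 3.
carry:  11100001000
        01010100100
+       00111010111
-------------------
       010001111011
(the carry out of the leftmost column, 0, becomes the leading bit)
Decimal check:
  01010100100 = 512 + 128 + 32 + 4 = 676
  00111010111 = 256 + 128 + 64 + 16 + 4 + 2 + 1 = 471
  676 + 471 = 1147, and 010001111011 = 1024 + 64 + 32 + 16 + 8 + 2 + 1 = 1147 ✓



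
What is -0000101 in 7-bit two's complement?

Original: 0000101
Step 1 - Invert all bits: 1111010
Step 2 - Add 1: 1111011
Verification: 0000101 + 1111011 = 10000000; discarding the end carry (carry out of the top bit) leaves the 7-bit value 0000000, as required for x + (-x)



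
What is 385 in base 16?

Using repeated division by 16 (digits 10–15 are A–F):
385 ÷ 16 = 24 remainder 1
24 ÷ 16 = 1 remainder 8
1 ÷ 16 = 0 remainder 1
Reading remainders bottom to top: 181



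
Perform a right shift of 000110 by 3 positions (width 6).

Original: 000110 (decimal 6)
Shift right by 3 positions
Drop the 3 low bits; fill with zeros on the left
Result: 000000 (decimal 0)
Equivalent: 6 >> 3 = 6 ÷ 2^3 = 0



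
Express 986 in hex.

Using repeated division by 16 (digits 10–15 are A–F):
986 ÷ 16 = 61 remainder 10 (A)
61 ÷ 16 = 3 remainder 13 (D)
3 ÷ 16 = 0 remainder 3
Reading remainders bottom to top: 3DA



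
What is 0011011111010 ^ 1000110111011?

XOR: 1 when bits differ
  0011011111010
^ 1000110111011
---------------
  1011101000001
Decimal: 1786 ^ 4539 = 5953



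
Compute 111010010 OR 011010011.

OR: 1 when either bit is 1
  111010010
| 011010011
-----------
  111010011
Decimal: 466 | 211 = 467



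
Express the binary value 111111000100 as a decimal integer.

Sum of powers of 2 for each 1-bit:
2^2 + 2^6 + 2^7 + 2^8 + 2^9 + 2^10 + 2^11
= 4 + 64 + 128 + 256 + 512 + 1024 + 2048
= 4036



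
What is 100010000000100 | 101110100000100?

OR: 1 when either bit is 1
  100010000000100
| 101110100000100
-----------------
  101110100000100
Decimal: 17412 | 23812 = 23812



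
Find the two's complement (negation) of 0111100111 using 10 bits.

Original: 0111100111
Step 1 - Invert all bits: 1000011000
Step 2 - Add 1: 1000011001
Verification: 0111100111 + 1000011001 = 10000000000; discarding the end carry (carry out of the top bit) leaves the 10-bit value 0000000000, as required for x + (-x)



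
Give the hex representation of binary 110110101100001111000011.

Group into 4-bit nibbles from right:
  1101 = D
  1010 = A
  1100 = C
  0011 = 3
  1100 = C
  0011 = 3
Result: DAC3C3



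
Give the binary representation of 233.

Using repeated division by 2:
233 ÷ 2 = 116 remainder 1
116 ÷ 2 = 58 remainder 0
58 ÷ 2 = 29 remainder 0
29 ÷ 2 = 14 remainder 1
14 ÷ 2 = 7 remainder 0
7 ÷ 2 = 3 remainder 1
3 ÷ 2 = 1 remainder 1
1 ÷ 2 = 0 remainder 1
Reading remainders bottom to top: 11101001



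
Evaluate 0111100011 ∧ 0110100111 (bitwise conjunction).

AND: 1 only when both bits are 1
  0111100011
& 0110100111
------------
  0110100011
Decimal: 483 & 423 = 419



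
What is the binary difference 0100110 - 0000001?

Method 1 - Direct subtraction (column by column from the right: bit − bit − borrow-in; if negative, add 2 and borrow 1 from the next column):
borrow: 0000010
        0100110
-       0000001
---------------
        0100101

Method 2 - Add two's complement:
Two's complement of 0000001: invert → 1111110, add 1 → 1111111
  0100110
+ 1111111
---------
 10100101  (end carry out of the top bit = 1)
Discarding the end carry: 0100101
Decimal check:
  0100110 = 32 + 4 + 2 = 38
  0000001 = 1
  38 - 1 = 37, and 0100101 = 32 + 4 + 1 = 37 ✓



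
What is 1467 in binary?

Using repeated division by 2:
1467 ÷ 2 = 733 remainder 1
733 ÷ 2 = 366 remainder 1
366 ÷ 2 = 183 remainder 0
183 ÷ 2 = 91 remainder 1
91 ÷ 2 = 45 remainder 1
45 ÷ 2 = 22 remainder 1
22 ÷ 2 = 11 remainder 0
11 ÷ 2 = 5 remainder 1
5 ÷ 2 = 2 remainder 1
2 ÷ 2 = 1 remainder 0
1 ÷ 2 = 0 remainder 1
Reading remainders bottom to top: 10110111011



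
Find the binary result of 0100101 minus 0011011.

Method 1 - Direct subtraction (column by column from the right: bit − bit − borrow-in; if negative, add 2 and borrow 1 from the next column):
borrow: 0110100
        0100101
-       0011011
---------------
        0001010

Method 2 - Add two's complement:
Two's complement of 0011011: invert → 1100100, add 1 → 1100101
  0100101
+ 1100101
---------
 10001010  (end carry out of the top bit = 1)
Discarding the end carry: 0001010
Decimal check:
  0100101 = 32 + 4 + 1 = 37
  0011011 = 16 + 8 + 2 + 1 = 27
  37 - 27 = 10, and 0001010 = 8 + 2 = 10 ✓



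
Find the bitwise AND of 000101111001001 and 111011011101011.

AND: 1 only when both bits are 1
  000101111001001
& 111011011101011
-----------------
  000001011001001
Decimal: 3017 & 30443 = 713



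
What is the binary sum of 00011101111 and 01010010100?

Add column by column from the right: bit + bit + carry-in; write the sum mod 2, carry 1 when the sum is 2 or 3.
carry:  00111111000
        00011101111
+       01010010100
-------------------
       001110000011
(the carry out of the leftmost column, 0, becomes the leading bit)
Decimal check:
  00011101111 = 128 + 64 + 32 + 8 + 4 + 2 + 1 = 239
  01010010100 = 512 + 128 + 16 + 4 = 660
  239 + 660 = 899, and 001110000011 = 512 + 256 + 128 + 2 + 1 = 899 ✓



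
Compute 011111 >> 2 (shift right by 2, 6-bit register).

Original: 011111 (decimal 31)
Shift right by 2 positions
Drop the 2 low bits; fill with zeros on the left
Result: 000111 (decimal 7)
Equivalent: 31 >> 2 = 31 ÷ 2^2 = 7



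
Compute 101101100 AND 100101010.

AND: 1 only when both bits are 1
  101101100
& 100101010
-----------
  100101000
Decimal: 364 & 298 = 296



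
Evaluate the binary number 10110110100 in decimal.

Sum of powers of 2 for each 1-bit:
2^2 + 2^4 + 2^5 + 2^7 + 2^8 + 2^10
= 4 + 16 + 32 + 128 + 256 + 1024
= 1460



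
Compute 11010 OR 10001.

OR: 1 when either bit is 1
  11010
| 10001
-------
  11011
Decimal: 26 | 17 = 27



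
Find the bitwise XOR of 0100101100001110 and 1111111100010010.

XOR: 1 when bits differ
  0100101100001110
^ 1111111100010010
------------------
  1011010000011100
Decimal: 19214 ^ 65298 = 46108



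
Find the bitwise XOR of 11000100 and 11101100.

XOR: 1 when bits differ
  11000100
^ 11101100
----------
  00101000
Decimal: 196 ^ 236 = 40



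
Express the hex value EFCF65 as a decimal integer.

Expand by place value (powers of 16):
Digit values: E = 14, F = 15, C = 12
EFCF65 = 14 × 16^5 + 15 × 16^4 + 12 × 16^3 + 15 × 16^2 + 6 × 16^1 + 5 × 16^0
= 14 × 1048576 + 15 × 65536 + 12 × 4096 + 15 × 256 + 6 × 16 + 5 × 1
= 14680064 + 983040 + 49152 + 3840 + 96 + 5
= 15716197



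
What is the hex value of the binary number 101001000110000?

Group into 4-bit nibbles from right:
  0101 = 5
  0010 = 2
  0011 = 3
  0000 = 0
Result: 5230



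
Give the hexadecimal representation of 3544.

Using repeated division by 16 (digits 10–15 are A–F):
3544 ÷ 16 = 221 remainder 8
221 ÷ 16 = 13 remainder 13 (D)
13 ÷ 16 = 0 remainder 13 (D)
Reading remainders bottom to top: DD8



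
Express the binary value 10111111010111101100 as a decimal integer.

Sum of powers of 2 for each 1-bit:
2^2 + 2^3 + 2^5 + 2^6 + 2^7 + 2^8 + 2^10 + 2^12 + 2^13 + 2^14 + 2^15 + 2^16 + 2^17 + 2^19
= 4 + 8 + 32 + 64 + 128 + 256 + 1024 + 4096 + 8192 + 16384 + 32768 + 65536 + 131072 + 524288
= 783852



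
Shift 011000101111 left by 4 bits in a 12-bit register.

Original: 011000101111 (decimal 1583)
Shift left by 4 positions
Append 4 zeros on the right and drop the 4 high bits that overflow the 12-bit width
Result: 001011110000 (decimal 752)
Equivalent: 1583 << 4 = 1583 × 2^4 = 25328, truncated to 12 bits = 752



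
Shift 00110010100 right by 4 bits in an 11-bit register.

Original: 00110010100 (decimal 404)
Shift right by 4 positions
Drop the 4 low bits; fill with zeros on the left
Result: 00000011001 (decimal 25)
Equivalent: 404 >> 4 = 404 ÷ 2^4 = 25



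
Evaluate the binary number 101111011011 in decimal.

Sum of powers of 2 for each 1-bit:
2^0 + 2^1 + 2^3 + 2^4 + 2^6 + 2^7 + 2^8 + 2^9 + 2^11
= 1 + 2 + 8 + 16 + 64 + 128 + 256 + 512 + 2048
= 3035



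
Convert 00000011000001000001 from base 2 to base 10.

Sum of powers of 2 for each 1-bit:
2^0 + 2^6 + 2^12 + 2^13
= 1 + 64 + 4096 + 8192
= 12353



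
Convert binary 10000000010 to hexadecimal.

Group into 4-bit nibbles from right:
  0100 = 4
  0000 = 0
  0010 = 2
Result: 402



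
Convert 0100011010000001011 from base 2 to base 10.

Sum of powers of 2 for each 1-bit:
2^0 + 2^1 + 2^3 + 2^10 + 2^12 + 2^13 + 2^17
= 1 + 2 + 8 + 1024 + 4096 + 8192 + 131072
= 144395



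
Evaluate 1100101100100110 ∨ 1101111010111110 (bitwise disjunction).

OR: 1 when either bit is 1
  1100101100100110
| 1101111010111110
------------------
  1101111110111110
Decimal: 52006 | 57022 = 57278



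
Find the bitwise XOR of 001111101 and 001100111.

XOR: 1 when bits differ
  001111101
^ 001100111
-----------
  000011010
Decimal: 125 ^ 103 = 26



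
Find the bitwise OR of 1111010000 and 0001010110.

OR: 1 when either bit is 1
  1111010000
| 0001010110
------------
  1111010110
Decimal: 976 | 86 = 982



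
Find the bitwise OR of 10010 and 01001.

OR: 1 when either bit is 1
  10010
| 01001
-------
  11011
Decimal: 18 | 9 = 27



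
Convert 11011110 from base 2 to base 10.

Sum of powers of 2 for each 1-bit:
2^1 + 2^2 + 2^3 + 2^4 + 2^6 + 2^7
= 2 + 4 + 8 + 16 + 64 + 128
= 222



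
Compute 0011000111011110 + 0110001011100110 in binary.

Add column by column from the right: bit + bit + carry-in; write the sum mod 2, carry 1 when the sum is 2 or 3.
carry:  1100011111111100
        0011000111011110
+       0110001011100110
------------------------
       01001010011000100
(the carry out of the leftmost column, 0, becomes the leading bit)
Decimal check:
  0011000111011110 = 8192 + 4096 + 256 + 128 + 64 + 16 + 8 + 4 + 2 = 12766
  0110001011100110 = 16384 + 8192 + 512 + 128 + 64 + 32 + 4 + 2 = 25318
  12766 + 25318 = 38084, and 01001010011000100 = 32768 + 4096 + 1024 + 128 + 64 + 4 = 38084 ✓



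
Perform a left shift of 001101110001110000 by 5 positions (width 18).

Original: 001101110001110000 (decimal 56432)
Shift left by 5 positions
Append 5 zeros on the right and drop the 5 high bits that overflow the 18-bit width
Result: 111000111000000000 (decimal 232960)
Equivalent: 56432 << 5 = 56432 × 2^5 = 1805824, truncated to 18 bits = 232960



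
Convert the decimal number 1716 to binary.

Using repeated division by 2:
1716 ÷ 2 = 858 remainder 0
858 ÷ 2 = 429 remainder 0
429 ÷ 2 = 214 remainder 1
214 ÷ 2 = 107 remainder 0
107 ÷ 2 = 53 remainder 1
53 ÷ 2 = 26 remainder 1
26 ÷ 2 = 13 remainder 0
13 ÷ 2 = 6 remainder 1
6 ÷ 2 = 3 remainder 0
3 ÷ 2 = 1 remainder 1
1 ÷ 2 = 0 remainder 1
Reading remainders bottom to top: 11010110100



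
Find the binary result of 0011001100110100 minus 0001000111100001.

Method 1 - Direct subtraction (column by column from the right: bit − bit − borrow-in; if negative, add 2 and borrow 1 from the next column):
borrow: 0000001110000110
        0011001100110100
-       0001000111100001
------------------------
        0010000101010011

Method 2 - Add two's complement:
Two's complement of 0001000111100001: invert → 1110111000011110, add 1 → 1110111000011111
  0011001100110100
+ 1110111000011111
------------------
 10010000101010011  (end carry out of the top bit = 1)
Discarding the end carry: 0010000101010011
Decimal check:
  0011001100110100 = 8192 + 4096 + 512 + 256 + 32 + 16 + 4 = 13108
  0001000111100001 = 4096 + 256 + 128 + 64 + 32 + 1 = 4577
  13108 - 4577 = 8531, and 0010000101010011 = 8192 + 256 + 64 + 16 + 2 + 1 = 8531 ✓



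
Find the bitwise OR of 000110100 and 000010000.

OR: 1 when either bit is 1
  000110100
| 000010000
-----------
  000110100
Decimal: 52 | 16 = 52



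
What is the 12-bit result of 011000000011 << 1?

Original: 011000000011 (decimal 1539)
Shift left by 1 position
Append 1 zero on the right
Result: 110000000110 (decimal 3078)
Equivalent: 1539 << 1 = 1539 × 2^1 = 3078



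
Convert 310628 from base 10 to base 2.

Using repeated division by 2:
310628 ÷ 2 = 155314 remainder 0
155314 ÷ 2 = 77657 remainder 0
77657 ÷ 2 = 38828 remainder 1
38828 ÷ 2 = 19414 remainder 0
19414 ÷ 2 = 9707 remainder 0
9707 ÷ 2 = 4853 remainder 1
4853 ÷ 2 = 2426 remainder 1
2426 ÷ 2 = 1213 remainder 0
1213 ÷ 2 = 606 remainder 1
606 ÷ 2 = 303 remainder 0
303 ÷ 2 = 151 remainder 1
151 ÷ 2 = 75 remainder 1
75 ÷ 2 = 37 remainder 1
37 ÷ 2 = 18 remainder 1
18 ÷ 2 = 9 remainder 0
9 ÷ 2 = 4 remainder 1
4 ÷ 2 = 2 remainder 0
2 ÷ 2 = 1 remainder 0
1 ÷ 2 = 0 remainder 1
Reading remainders bottom to top: 1001011110101100100



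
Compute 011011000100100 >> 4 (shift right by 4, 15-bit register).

Original: 011011000100100 (decimal 13860)
Shift right by 4 positions
Drop the 4 low bits; fill with zeros on the left
Result: 000001101100010 (decimal 866)
Equivalent: 13860 >> 4 = 13860 ÷ 2^4 = 866



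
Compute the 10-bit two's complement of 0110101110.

Original: 0110101110
Step 1 - Invert all bits: 1001010001
Step 2 - Add 1: 1001010010
Verification: 0110101110 + 1001010010 = 10000000000; discarding the end carry (carry out of the top bit) leaves the 10-bit value 0000000000, as required for x + (-x)



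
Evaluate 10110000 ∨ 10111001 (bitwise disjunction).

OR: 1 when either bit is 1
  10110000
| 10111001
----------
  10111001
Decimal: 176 | 185 = 185



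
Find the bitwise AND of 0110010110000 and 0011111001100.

AND: 1 only when both bits are 1
  0110010110000
& 0011111001100
---------------
  0010010000000
Decimal: 3248 & 1996 = 1152



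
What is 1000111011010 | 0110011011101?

OR: 1 when either bit is 1
  1000111011010
| 0110011011101
---------------
  1110111011111
Decimal: 4570 | 3293 = 7647



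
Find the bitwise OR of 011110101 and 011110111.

OR: 1 when either bit is 1
  011110101
| 011110111
-----------
  011110111
Decimal: 245 | 247 = 247



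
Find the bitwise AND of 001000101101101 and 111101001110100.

AND: 1 only when both bits are 1
  001000101101101
& 111101001110100
-----------------
  001000001100100
Decimal: 4461 & 31348 = 4196



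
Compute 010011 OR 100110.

OR: 1 when either bit is 1
  010011
| 100110
--------
  110111
Decimal: 19 | 38 = 55



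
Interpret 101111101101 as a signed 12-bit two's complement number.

Binary: 101111101101
Sign bit: 1 (negative)
Invert: 010000010010
Add 1:  010000010011
Magnitude: 010000010011 = 1024 + 16 + 2 + 1 = 1043
Value: -1043



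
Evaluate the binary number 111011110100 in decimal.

Sum of powers of 2 for each 1-bit:
2^2 + 2^4 + 2^5 + 2^6 + 2^7 + 2^9 + 2^10 + 2^11
= 4 + 16 + 32 + 64 + 128 + 512 + 1024 + 2048
= 3828



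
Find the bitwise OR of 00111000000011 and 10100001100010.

OR: 1 when either bit is 1
  00111000000011
| 10100001100010
----------------
  10111001100011
Decimal: 3587 | 10338 = 11875



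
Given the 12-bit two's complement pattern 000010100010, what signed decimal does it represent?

Binary: 000010100010
Sign bit: 0 (non-negative)
Read directly as an unsigned value:
000010100010 = 128 + 32 + 2 = 162
Value: 162



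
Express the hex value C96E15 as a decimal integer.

Expand by place value (powers of 16):
Digit values: C = 12, E = 14
C96E15 = 12 × 16^5 + 9 × 16^4 + 6 × 16^3 + 14 × 16^2 + 1 × 16^1 + 5 × 16^0
= 12 × 1048576 + 9 × 65536 + 6 × 4096 + 14 × 256 + 1 × 16 + 5 × 1
= 12582912 + 589824 + 24576 + 3584 + 16 + 5
= 13200917



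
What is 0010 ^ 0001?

XOR: 1 when bits differ
  0010
^ 0001
------
  0011
Decimal: 2 ^ 1 = 3



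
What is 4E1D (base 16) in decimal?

Expand by place value (powers of 16):
Digit values: E = 14, D = 13
4E1D = 4 × 16^3 + 14 × 16^2 + 1 × 16^1 + 13 × 16^0
= 4 × 4096 + 14 × 256 + 1 × 16 + 13 × 1
= 16384 + 3584 + 16 + 13
= 19997



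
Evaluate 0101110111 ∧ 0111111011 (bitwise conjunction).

AND: 1 only when both bits are 1
  0101110111
& 0111111011
------------
  0101110011
Decimal: 375 & 507 = 371



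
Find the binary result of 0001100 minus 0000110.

Method 1 - Direct subtraction (column by column from the right: bit − bit − borrow-in; if negative, add 2 and borrow 1 from the next column):
borrow: 0001100
        0001100
-       0000110
---------------
        0000110

Method 2 - Add two's complement:
Two's complement of 0000110: invert → 1111001, add 1 → 1111010
  0001100
+ 1111010
---------
 10000110  (end carry out of the top bit = 1)
Discarding the end carry: 0000110
Decimal check:
  0001100 = 8 + 4 = 12
  0000110 = 4 + 2 = 6
  12 - 6 = 6, and 0000110 = 4 + 2 = 6 ✓



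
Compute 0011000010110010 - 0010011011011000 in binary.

Method 1 - Direct subtraction (column by column from the right: bit − bit − borrow-in; if negative, add 2 and borrow 1 from the next column):
borrow: 0001111110110000
        0011000010110010
-       0010011011011000
------------------------
        0000100111011010

Method 2 - Add two's complement:
Two's complement of 0010011011011000: invert → 1101100100100111, add 1 → 1101100100101000
  0011000010110010
+ 1101100100101000
------------------
 10000100111011010  (end carry out of the top bit = 1)
Discarding the end carry: 0000100111011010
Decimal check:
  0011000010110010 = 8192 + 4096 + 128 + 32 + 16 + 2 = 12466
  0010011011011000 = 8192 + 1024 + 512 + 128 + 64 + 16 + 8 = 9944
  12466 - 9944 = 2522, and 0000100111011010 = 2048 + 256 + 128 + 64 + 16 + 8 + 2 = 2522 ✓



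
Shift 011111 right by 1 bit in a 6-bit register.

Original: 011111 (decimal 31)
Shift right by 1 position
Drop the 1 low bit; fill with zero on the left
Result: 001111 (decimal 15)
Equivalent: 31 >> 1 = 31 ÷ 2^1 = 15



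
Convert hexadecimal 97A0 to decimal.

Expand by place value (powers of 16):
Digit values: A = 10
97A0 = 9 × 16^3 + 7 × 16^2 + 10 × 16^1 + 0 × 16^0
= 9 × 4096 + 7 × 256 + 10 × 16 + 0 × 1
= 36864 + 1792 + 160 + 0
= 38816



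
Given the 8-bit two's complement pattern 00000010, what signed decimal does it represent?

Binary: 00000010
Sign bit: 0 (non-negative)
Read directly as an unsigned value:
00000010 = 2
Value: 2



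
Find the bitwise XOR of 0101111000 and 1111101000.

XOR: 1 when bits differ
  0101111000
^ 1111101000
------------
  1010010000
Decimal: 376 ^ 1000 = 656



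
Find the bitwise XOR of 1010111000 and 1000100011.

XOR: 1 when bits differ
  1010111000
^ 1000100011
------------
  0010011011
Decimal: 696 ^ 547 = 155



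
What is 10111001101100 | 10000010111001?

OR: 1 when either bit is 1
  10111001101100
| 10000010111001
----------------
  10111011111101
Decimal: 11884 | 8377 = 12029



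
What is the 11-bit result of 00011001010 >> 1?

Original: 00011001010 (decimal 202)
Shift right by 1 position
Drop the 1 low bit; fill with zero on the left
Result: 00001100101 (decimal 101)
Equivalent: 202 >> 1 = 202 ÷ 2^1 = 101



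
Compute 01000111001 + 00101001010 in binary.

Add column by column from the right: bit + bit + carry-in; write the sum mod 2, carry 1 when the sum is 2 or 3.
carry:  00011110000
        01000111001
+       00101001010
-------------------
       001110000011
(the carry out of the leftmost column, 0, becomes the leading bit)
Decimal check:
  01000111001 = 512 + 32 + 16 + 8 + 1 = 569
  00101001010 = 256 + 64 + 8 + 2 = 330
  569 + 330 = 899, and 001110000011 = 512 + 256 + 128 + 2 + 1 = 899 ✓



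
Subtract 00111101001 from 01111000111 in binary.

Method 1 - Direct subtraction (column by column from the right: bit − bit − borrow-in; if negative, add 2 and borrow 1 from the next column):
borrow: 01111110000
        01111000111
-       00111101001
-------------------
        00111011110

Method 2 - Add two's complement:
Two's complement of 00111101001: invert → 11000010110, add 1 → 11000010111
  01111000111
+ 11000010111
-------------
 100111011110  (end carry out of the top bit = 1)
Discarding the end carry: 00111011110
Decimal check:
  01111000111 = 512 + 256 + 128 + 64 + 4 + 2 + 1 = 967
  00111101001 = 256 + 128 + 64 + 32 + 8 + 1 = 489
  967 - 489 = 478, and 00111011110 = 256 + 128 + 64 + 16 + 8 + 4 + 2 = 478 ✓



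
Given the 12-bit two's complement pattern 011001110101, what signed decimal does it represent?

Binary: 011001110101
Sign bit: 0 (non-negative)
Read directly as an unsigned value:
011001110101 = 1024 + 512 + 64 + 32 + 16 + 4 + 1 = 1653
Value: 1653



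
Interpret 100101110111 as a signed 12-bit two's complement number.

Binary: 100101110111
Sign bit: 1 (negative)
Invert: 011010001000
Add 1:  011010001001
Magnitude: 011010001001 = 1024 + 512 + 128 + 8 + 1 = 1673
Value: -1673



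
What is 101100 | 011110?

OR: 1 when either bit is 1
  101100
| 011110
--------
  111110
Decimal: 44 | 30 = 62



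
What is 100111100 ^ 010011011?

XOR: 1 when bits differ
  100111100
^ 010011011
-----------
  110100111
Decimal: 316 ^ 155 = 423



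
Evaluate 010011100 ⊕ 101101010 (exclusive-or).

XOR: 1 when bits differ
  010011100
^ 101101010
-----------
  111110110
Decimal: 156 ^ 362 = 502



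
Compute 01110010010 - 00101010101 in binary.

Method 1 - Direct subtraction (column by column from the right: bit − bit − borrow-in; if negative, add 2 and borrow 1 from the next column):
borrow: 00011111010
        01110010010
-       00101010101
-------------------
        01000111101

Method 2 - Add two's complement:
Two's complement of 00101010101: invert → 11010101010, add 1 → 11010101011
  01110010010
+ 11010101011
-------------
 101000111101  (end carry out of the top bit = 1)
Discarding the end carry: 01000111101
Decimal check:
  01110010010 = 512 + 256 + 128 + 16 + 2 = 914
  00101010101 = 256 + 64 + 16 + 4 + 1 = 341
  914 - 341 = 573, and 01000111101 = 512 + 32 + 16 + 8 + 4 + 1 = 573 ✓



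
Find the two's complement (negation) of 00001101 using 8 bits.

Original: 00001101
Step 1 - Invert all bits: 11110010
Step 2 - Add 1: 11110011
Verification: 00001101 + 11110011 = 100000000; discarding the end carry (carry out of the top bit) leaves the 8-bit value 00000000, as required for x + (-x)



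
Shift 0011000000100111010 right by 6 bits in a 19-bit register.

Original: 0011000000100111010 (decimal 98618)
Shift right by 6 positions
Drop the 6 low bits; fill with zeros on the left
Result: 0000000011000000100 (decimal 1540)
Equivalent: 98618 >> 6 = 98618 ÷ 2^6 = 1540



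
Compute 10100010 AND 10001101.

AND: 1 only when both bits are 1
  10100010
& 10001101
----------
  10000000
Decimal: 162 & 141 = 128



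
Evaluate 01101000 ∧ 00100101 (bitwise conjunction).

AND: 1 only when both bits are 1
  01101000
& 00100101
----------
  00100000
Decimal: 104 & 37 = 32



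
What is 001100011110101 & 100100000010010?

AND: 1 only when both bits are 1
  001100011110101
& 100100000010010
-----------------
  000100000010000
Decimal: 6389 & 18450 = 2064



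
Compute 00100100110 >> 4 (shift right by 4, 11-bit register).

Original: 00100100110 (decimal 294)
Shift right by 4 positions
Drop the 4 low bits; fill with zeros on the left
Result: 00000010010 (decimal 18)
Equivalent: 294 >> 4 = 294 ÷ 2^4 = 18



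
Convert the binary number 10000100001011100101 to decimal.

Sum of powers of 2 for each 1-bit:
2^0 + 2^2 + 2^5 + 2^6 + 2^7 + 2^9 + 2^14 + 2^19
= 1 + 4 + 32 + 64 + 128 + 512 + 16384 + 524288
= 541413



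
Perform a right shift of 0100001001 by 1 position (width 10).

Original: 0100001001 (decimal 265)
Shift right by 1 position
Drop the 1 low bit; fill with zero on the left
Result: 0010000100 (decimal 132)
Equivalent: 265 >> 1 = 265 ÷ 2^1 = 132



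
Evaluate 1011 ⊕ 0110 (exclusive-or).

XOR: 1 when bits differ
  1011
^ 0110
------
  1101
Decimal: 11 ^ 6 = 13



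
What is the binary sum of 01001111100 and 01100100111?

Add column by column from the right: bit + bit + carry-in; write the sum mod 2, carry 1 when the sum is 2 or 3.
carry:  10011111000
        01001111100
+       01100100111
-------------------
       010110100011
(the carry out of the leftmost column, 0, becomes the leading bit)
Decimal check:
  01001111100 = 512 + 64 + 32 + 16 + 8 + 4 = 636
  01100100111 = 512 + 256 + 32 + 4 + 2 + 1 = 807
  636 + 807 = 1443, and 010110100011 = 1024 + 256 + 128 + 32 + 2 + 1 = 1443 ✓



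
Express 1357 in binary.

Using repeated division by 2:
1357 ÷ 2 = 678 remainder 1
678 ÷ 2 = 339 remainder 0
339 ÷ 2 = 169 remainder 1
169 ÷ 2 = 84 remainder 1
84 ÷ 2 = 42 remainder 0
42 ÷ 2 = 21 remainder 0
21 ÷ 2 = 10 remainder 1
10 ÷ 2 = 5 remainder 0
5 ÷ 2 = 2 remainder 1
2 ÷ 2 = 1 remainder 0
1 ÷ 2 = 0 remainder 1
Reading remainders bottom to top: 10101001101



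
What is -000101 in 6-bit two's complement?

Original: 000101
Step 1 - Invert all bits: 111010
Step 2 - Add 1: 111011
Verification: 000101 + 111011 = 1000000; discarding the end carry (carry out of the top bit) leaves the 6-bit value 000000, as required for x + (-x)



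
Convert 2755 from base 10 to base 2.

Using repeated division by 2:
2755 ÷ 2 = 1377 remainder 1
1377 ÷ 2 = 688 remainder 1
688 ÷ 2 = 344 remainder 0
344 ÷ 2 = 172 remainder 0
172 ÷ 2 = 86 remainder 0
86 ÷ 2 = 43 remainder 0
43 ÷ 2 = 21 remainder 1
21 ÷ 2 = 10 remainder 1
10 ÷ 2 = 5 remainder 0
5 ÷ 2 = 2 remainder 1
2 ÷ 2 = 1 remainder 0
1 ÷ 2 = 0 remainder 1
Reading remainders bottom to top: 101011000011



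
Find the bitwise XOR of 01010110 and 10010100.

XOR: 1 when bits differ
  01010110
^ 10010100
----------
  11000010
Decimal: 86 ^ 148 = 194



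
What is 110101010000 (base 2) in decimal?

Sum of powers of 2 for each 1-bit:
2^4 + 2^6 + 2^8 + 2^10 + 2^11
= 16 + 64 + 256 + 1024 + 2048
= 3408



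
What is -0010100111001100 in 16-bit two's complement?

Original: 0010100111001100
Step 1 - Invert all bits: 1101011000110011
Step 2 - Add 1: 1101011000110100
Verification: 0010100111001100 + 1101011000110100 = 10000000000000000; discarding the end carry (carry out of the top bit) leaves the 16-bit value 0000000000000000, as required for x + (-x)



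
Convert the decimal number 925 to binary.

Using repeated division by 2:
925 ÷ 2 = 462 remainder 1
462 ÷ 2 = 231 remainder 0
231 ÷ 2 = 115 remainder 1
115 ÷ 2 = 57 remainder 1
57 ÷ 2 = 28 remainder 1
28 ÷ 2 = 14 remainder 0
14 ÷ 2 = 7 remainder 0
7 ÷ 2 = 3 remainder 1
3 ÷ 2 = 1 remainder 1
1 ÷ 2 = 0 remainder 1
Reading remainders bottom to top: 1110011101



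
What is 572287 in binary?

Using repeated division by 2:
572287 ÷ 2 = 286143 remainder 1
286143 ÷ 2 = 143071 remainder 1
143071 ÷ 2 = 71535 remainder 1
71535 ÷ 2 = 35767 remainder 1
35767 ÷ 2 = 17883 remainder 1
17883 ÷ 2 = 8941 remainder 1
8941 ÷ 2 = 4470 remainder 1
4470 ÷ 2 = 2235 remainder 0
2235 ÷ 2 = 1117 remainder 1
1117 ÷ 2 = 558 remainder 1
558 ÷ 2 = 279 remainder 0
279 ÷ 2 = 139 remainder 1
139 ÷ 2 = 69 remainder 1
69 ÷ 2 = 34 remainder 1
34 ÷ 2 = 17 remainder 0
17 ÷ 2 = 8 remainder 1
8 ÷ 2 = 4 remainder 0
4 ÷ 2 = 2 remainder 0
2 ÷ 2 = 1 remainder 0
1 ÷ 2 = 0 remainder 1
Reading remainders bottom to top: 10001011101101111111



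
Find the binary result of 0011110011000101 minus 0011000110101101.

Method 1 - Direct subtraction (column by column from the right: bit − bit − borrow-in; if negative, add 2 and borrow 1 from the next column):
borrow: 0000011001110000
        0011110011000101
-       0011000110101101
------------------------
        0000101100011000

Method 2 - Add two's complement:
Two's complement of 0011000110101101: invert → 1100111001010010, add 1 → 1100111001010011
  0011110011000101
+ 1100111001010011
------------------
 10000101100011000  (end carry out of the top bit = 1)
Discarding the end carry: 0000101100011000
Decimal check:
  0011110011000101 = 8192 + 4096 + 2048 + 1024 + 128 + 64 + 4 + 1 = 15557
  0011000110101101 = 8192 + 4096 + 256 + 128 + 32 + 8 + 4 + 1 = 12717
  15557 - 12717 = 2840, and 0000101100011000 = 2048 + 512 + 256 + 16 + 8 = 2840 ✓



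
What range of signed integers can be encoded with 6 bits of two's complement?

For 6-bit two's complement:
Minimum: -2^5 = -32
Maximum: 2^5 - 1 = 31



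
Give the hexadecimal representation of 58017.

Using repeated division by 16 (digits 10–15 are A–F):
58017 ÷ 16 = 3626 remainder 1
3626 ÷ 16 = 226 remainder 10 (A)
226 ÷ 16 = 14 remainder 2
14 ÷ 16 = 0 remainder 14 (E)
Reading remainders bottom to top: E2A1



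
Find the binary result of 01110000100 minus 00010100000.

Method 1 - Direct subtraction (column by column from the right: bit − bit − borrow-in; if negative, add 2 and borrow 1 from the next column):
borrow: 00111000000
        01110000100
-       00010100000
-------------------
        01011100100

Method 2 - Add two's complement:
Two's complement of 00010100000: invert → 11101011111, add 1 → 11101100000
  01110000100
+ 11101100000
-------------
 101011100100  (end carry out of the top bit = 1)
Discarding the end carry: 01011100100
Decimal check:
  01110000100 = 512 + 256 + 128 + 4 = 900
  00010100000 = 128 + 32 = 160
  900 - 160 = 740, and 01011100100 = 512 + 128 + 64 + 32 + 4 = 740 ✓



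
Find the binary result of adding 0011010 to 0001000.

Add column by column from the right: bit + bit + carry-in; write the sum mod 2, carry 1 when the sum is 2 or 3.
carry:  0110000
        0011010
+       0001000
---------------
       00100010
(the carry out of the leftmost column, 0, becomes the leading bit)
Decimal check:
  0011010 = 16 + 8 + 2 = 26
  0001000 = 8
  26 + 8 = 34, and 00100010 = 32 + 2 = 34 ✓



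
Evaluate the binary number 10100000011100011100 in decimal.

Sum of powers of 2 for each 1-bit:
2^2 + 2^3 + 2^4 + 2^8 + 2^9 + 2^10 + 2^17 + 2^19
= 4 + 8 + 16 + 256 + 512 + 1024 + 131072 + 524288
= 657180



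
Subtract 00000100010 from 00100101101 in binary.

Method 1 - Direct subtraction (column by column from the right: bit − bit − borrow-in; if negative, add 2 and borrow 1 from the next column):
borrow: 00000000100
        00100101101
-       00000100010
-------------------
        00100001011

Method 2 - Add two's complement:
Two's complement of 00000100010: invert → 11111011101, add 1 → 11111011110
  00100101101
+ 11111011110
-------------
 100100001011  (end carry out of the top bit = 1)
Discarding the end carry: 00100001011
Decimal check:
  00100101101 = 256 + 32 + 8 + 4 + 1 = 301
  00000100010 = 32 + 2 = 34
  301 - 34 = 267, and 00100001011 = 256 + 8 + 2 + 1 = 267 ✓



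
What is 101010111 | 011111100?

OR: 1 when either bit is 1
  101010111
| 011111100
-----------
  111111111
Decimal: 343 | 252 = 511



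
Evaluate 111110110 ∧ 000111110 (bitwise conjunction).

AND: 1 only when both bits are 1
  111110110
& 000111110
-----------
  000110110
Decimal: 502 & 62 = 54



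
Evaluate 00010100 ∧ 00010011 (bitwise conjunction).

AND: 1 only when both bits are 1
  00010100
& 00010011
----------
  00010000
Decimal: 20 & 19 = 16



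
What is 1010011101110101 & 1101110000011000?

AND: 1 only when both bits are 1
  1010011101110101
& 1101110000011000
------------------
  1000010000010000
Decimal: 42869 & 56344 = 33808



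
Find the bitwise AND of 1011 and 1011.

AND: 1 only when both bits are 1
  1011
& 1011
------
  1011
Decimal: 11 & 11 = 11



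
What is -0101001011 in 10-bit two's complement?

Original: 0101001011
Step 1 - Invert all bits: 1010110100
Step 2 - Add 1: 1010110101
Verification: 0101001011 + 1010110101 = 10000000000; discarding the end carry (carry out of the top bit) leaves the 10-bit value 0000000000, as required for x + (-x)



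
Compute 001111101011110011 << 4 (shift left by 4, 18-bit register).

Original: 001111101011110011 (decimal 64243)
Shift left by 4 positions
Append 4 zeros on the right and drop the 4 high bits that overflow the 18-bit width
Result: 111010111100110000 (decimal 241456)
Equivalent: 64243 << 4 = 64243 × 2^4 = 1027888, truncated to 18 bits = 241456



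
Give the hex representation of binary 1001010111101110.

Group into 4-bit nibbles from right:
  1001 = 9
  0101 = 5
  1110 = E
  1110 = E
Result: 95EE



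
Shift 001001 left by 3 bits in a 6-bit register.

Original: 001001 (decimal 9)
Shift left by 3 positions
Append 3 zeros on the right and drop the 3 high bits that overflow the 6-bit width
Result: 001000 (decimal 8)
Equivalent: 9 << 3 = 9 × 2^3 = 72, truncated to 6 bits = 8



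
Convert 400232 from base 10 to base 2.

Using repeated division by 2:
400232 ÷ 2 = 200116 remainder 0
200116 ÷ 2 = 100058 remainder 0
100058 ÷ 2 = 50029 remainder 0
50029 ÷ 2 = 25014 remainder 1
25014 ÷ 2 = 12507 remainder 0
12507 ÷ 2 = 6253 remainder 1
6253 ÷ 2 = 3126 remainder 1
3126 ÷ 2 = 1563 remainder 0
1563 ÷ 2 = 781 remainder 1
781 ÷ 2 = 390 remainder 1
390 ÷ 2 = 195 remainder 0
195 ÷ 2 = 97 remainder 1
97 ÷ 2 = 48 remainder 1
48 ÷ 2 = 24 remainder 0
24 ÷ 2 = 12 remainder 0
12 ÷ 2 = 6 remainder 0
6 ÷ 2 = 3 remainder 0
3 ÷ 2 = 1 remainder 1
1 ÷ 2 = 0 remainder 1
Reading remainders bottom to top: 1100001101101101000

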